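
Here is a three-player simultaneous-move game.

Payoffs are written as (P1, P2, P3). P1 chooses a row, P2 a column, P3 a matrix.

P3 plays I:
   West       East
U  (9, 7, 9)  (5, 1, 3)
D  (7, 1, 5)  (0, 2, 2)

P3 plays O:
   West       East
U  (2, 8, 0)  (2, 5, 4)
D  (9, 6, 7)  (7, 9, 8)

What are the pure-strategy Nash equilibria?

The pure Nash equilibria are (U, West, I) and (D, East, O).

For each strategy profile, look for a profitable unilateral deviation.
(U, West, I): P1 gets 9, best alternative 7; P2 gets 7, best alternative 1; P3 gets 9, best alternative 0. No profitable deviation — NE.
(U, West, O): P1 can switch to D (2 → 9). Not NE.
(U, East, I): P2 can switch to West (1 → 7). Not NE.
(U, East, O): P1 can switch to D (2 → 7). Not NE.
(D, West, I): P1 can switch to U (7 → 9). Not NE.
(D, West, O): P2 can switch to East (6 → 9). Not NE.
(D, East, I): P1 can switch to U (0 → 5). Not NE.
(D, East, O): P1 gets 7, best alternative 2; P2 gets 9, best alternative 6; P3 gets 8, best alternative 2. No profitable deviation — NE.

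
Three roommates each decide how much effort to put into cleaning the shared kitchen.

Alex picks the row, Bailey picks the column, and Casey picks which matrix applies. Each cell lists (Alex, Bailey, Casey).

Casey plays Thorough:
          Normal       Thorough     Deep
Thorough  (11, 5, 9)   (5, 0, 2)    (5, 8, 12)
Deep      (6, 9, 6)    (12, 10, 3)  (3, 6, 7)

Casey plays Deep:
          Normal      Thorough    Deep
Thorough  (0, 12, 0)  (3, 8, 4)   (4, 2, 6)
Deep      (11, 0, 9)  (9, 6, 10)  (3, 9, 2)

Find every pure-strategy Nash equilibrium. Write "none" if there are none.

For each player, find the best response to each opponent profile; mutual best responses are the pure NE.
Alex against (Normal, Thorough): payoffs 11, 6 → best response Thorough.
Alex against (Normal, Deep): payoffs 0, 11 → best response Deep.
Alex against (Thorough, Thorough): payoffs 5, 12 → best response Deep.
Alex against (Thorough, Deep): payoffs 3, 9 → best response Deep.
Alex against (Deep, Thorough): payoffs 5, 3 → best response Thorough.
Alex against (Deep, Deep): payoffs 4, 3 → best response Thorough.
Bailey against (Thorough, Thorough): payoffs 5, 0, 8 → best response Deep.
Bailey against (Thorough, Deep): payoffs 12, 8, 2 → best response Normal.
Bailey against (Deep, Thorough): payoffs 9, 10, 6 → best response Thorough.
Bailey against (Deep, Deep): payoffs 0, 6, 9 → best response Deep.
Casey against (Thorough, Normal): payoffs 9, 0 → best response Thorough.
Casey against (Thorough, Thorough): payoffs 2, 4 → best response Deep.
Casey against (Thorough, Deep): payoffs 12, 6 → best response Thorough.
Casey against (Deep, Normal): payoffs 6, 9 → best response Deep.
Casey against (Deep, Thorough): payoffs 3, 10 → best response Deep.
Casey against (Deep, Deep): payoffs 7, 2 → best response Thorough.
Mutual best responses: (Thorough, Deep, Thorough).

Pure NE: (Thorough, Deep, Thorough)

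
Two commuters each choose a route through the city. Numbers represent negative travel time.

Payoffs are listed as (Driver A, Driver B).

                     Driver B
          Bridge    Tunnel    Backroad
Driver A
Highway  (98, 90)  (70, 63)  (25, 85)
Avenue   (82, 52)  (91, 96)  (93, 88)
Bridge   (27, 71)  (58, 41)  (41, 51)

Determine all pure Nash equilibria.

The pure Nash equilibria are (Highway, Bridge); (Avenue, Tunnel).

Check each profile: it is a Nash equilibrium iff no player can strictly gain by switching unilaterally.
(Highway, Bridge): Driver A gets 98, best alternative 82; Driver B gets 90, best alternative 85. No profitable deviation — NE.
(Highway, Tunnel): Driver A can switch to Avenue (70 → 91). Not NE.
(Highway, Backroad): Driver A can switch to Avenue (25 → 93). Not NE.
(Avenue, Bridge): Driver A can switch to Highway (82 → 98). Not NE.
(Avenue, Tunnel): Driver A gets 91, best alternative 70; Driver B gets 96, best alternative 88. No profitable deviation — NE.
(Avenue, Backroad): Driver B can switch to Tunnel (88 → 96). Not NE.
(Bridge, Bridge): Driver A can switch to Highway (27 → 98). Not NE.
(Bridge, Tunnel): Driver A can switch to Highway (58 → 70). Not NE.
(The remaining 1 profile has a profitable deviation by the same check.)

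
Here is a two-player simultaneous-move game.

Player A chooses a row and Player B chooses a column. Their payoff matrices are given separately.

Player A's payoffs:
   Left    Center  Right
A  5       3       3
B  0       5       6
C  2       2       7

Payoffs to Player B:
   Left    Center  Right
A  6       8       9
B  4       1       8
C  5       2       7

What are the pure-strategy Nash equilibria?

The unique pure-strategy Nash equilibrium is (C, Right).

(A, Left): Player B can switch to Center (6 → 8). Not NE.
(A, Center): Player A can switch to B (3 → 5). Not NE.
(A, Right): Player A can switch to B (3 → 6). Not NE.
(B, Left): Player A can switch to A (0 → 5). Not NE.
(B, Center): Player B can switch to Left (1 → 4). Not NE.
(B, Right): Player A can switch to C (6 → 7). Not NE.
(C, Right): Player A gets 7, best alternative 6; Player B gets 7, best alternative 5. No profitable deviation — NE.
(The remaining 2 profiles each have a profitable deviation by the same check.)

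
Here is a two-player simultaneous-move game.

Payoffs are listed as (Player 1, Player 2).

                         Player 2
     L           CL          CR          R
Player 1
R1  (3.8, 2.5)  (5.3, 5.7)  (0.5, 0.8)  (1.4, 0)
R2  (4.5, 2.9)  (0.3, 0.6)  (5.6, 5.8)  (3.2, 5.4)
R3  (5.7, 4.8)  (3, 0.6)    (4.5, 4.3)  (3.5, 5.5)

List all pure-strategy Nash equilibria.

The pure Nash equilibria are (R1, CL) and (R2, CR) and (R3, R).

Check each profile: it is a Nash equilibrium iff no player can strictly gain by switching unilaterally.
(R1, L): Player 1 can switch to R2 (3.8 → 4.5). Not NE.
(R1, CL): Player 1 gets 5.3, best alternative 3; Player 2 gets 5.7, best alternative 2.5. No profitable deviation — NE.
(R1, CR): Player 1 can switch to R2 (0.5 → 5.6). Not NE.
(R1, R): Player 1 can switch to R2 (1.4 → 3.2). Not NE.
(R2, L): Player 1 can switch to R3 (4.5 → 5.7). Not NE.
(R2, CL): Player 1 can switch to R1 (0.3 → 5.3). Not NE.
(R2, CR): Player 1 gets 5.6, best alternative 4.5; Player 2 gets 5.8, best alternative 5.4. No profitable deviation — NE.
(R2, R): Player 1 can switch to R3 (3.2 → 3.5). Not NE.
(R3, R): Player 1 gets 3.5, best alternative 3.2; Player 2 gets 5.5, best alternative 4.8. No profitable deviation — NE.
(The remaining 3 profiles each have a profitable deviation by the same check.)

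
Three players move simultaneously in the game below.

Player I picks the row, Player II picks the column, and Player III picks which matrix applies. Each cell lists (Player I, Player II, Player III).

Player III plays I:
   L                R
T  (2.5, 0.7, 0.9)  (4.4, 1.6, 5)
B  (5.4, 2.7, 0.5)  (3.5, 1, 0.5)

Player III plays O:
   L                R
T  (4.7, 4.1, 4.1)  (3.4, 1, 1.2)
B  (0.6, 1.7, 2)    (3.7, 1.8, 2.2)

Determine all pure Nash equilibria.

(T, L, O); (T, R, I); (B, R, O)

Check each profile: it is a Nash equilibrium iff no player can strictly gain by switching unilaterally.
(T, L, I): Player I can switch to B (2.5 → 5.4). Not NE.
(T, L, O): Player I gets 4.7, best alternative 0.6; Player II gets 4.1, best alternative 1; Player III gets 4.1, best alternative 0.9. No profitable deviation — NE.
(T, R, I): Player I gets 4.4, best alternative 3.5; Player II gets 1.6, best alternative 0.7; Player III gets 5, best alternative 1.2. No profitable deviation — NE.
(T, R, O): Player I can switch to B (3.4 → 3.7). Not NE.
(B, L, I): Player III can switch to O (0.5 → 2). Not NE.
(B, L, O): Player I can switch to T (0.6 → 4.7). Not NE.
(B, R, I): Player I can switch to T (3.5 → 4.4). Not NE.
(B, R, O): Player I gets 3.7, best alternative 3.4; Player II gets 1.8, best alternative 1.7; Player III gets 2.2, best alternative 0.5. No profitable deviation — NE.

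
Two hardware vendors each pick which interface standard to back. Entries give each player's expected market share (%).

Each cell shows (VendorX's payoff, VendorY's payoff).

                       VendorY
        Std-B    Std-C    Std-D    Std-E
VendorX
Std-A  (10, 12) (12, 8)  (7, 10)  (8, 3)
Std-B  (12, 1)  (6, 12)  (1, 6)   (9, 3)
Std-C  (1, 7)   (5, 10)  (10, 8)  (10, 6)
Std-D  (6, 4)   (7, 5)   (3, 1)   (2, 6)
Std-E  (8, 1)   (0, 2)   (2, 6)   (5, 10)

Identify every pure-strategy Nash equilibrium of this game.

There is no pure-strategy Nash equilibrium.

(Std-A, Std-B): VendorX can switch to Std-B (10 → 12). Not NE.
(Std-A, Std-C): VendorY can switch to Std-B (8 → 12). Not NE.
(Std-A, Std-D): VendorX can switch to Std-C (7 → 10). Not NE.
(Std-A, Std-E): VendorX can switch to Std-B (8 → 9). Not NE.
(Std-B, Std-B): VendorY can switch to Std-C (1 → 12). Not NE.
(Std-B, Std-C): VendorX can switch to Std-A (6 → 12). Not NE.
(Std-B, Std-D): VendorX can switch to Std-A (1 → 7). Not NE.
(Std-B, Std-E): VendorX can switch to Std-C (9 → 10). Not NE.
(Std-C, Std-B): VendorX can switch to Std-A (1 → 10). Not NE.
(Std-C, Std-C): VendorX can switch to Std-A (5 → 12). Not NE.
(The remaining 10 profiles each have a profitable deviation by the same check.)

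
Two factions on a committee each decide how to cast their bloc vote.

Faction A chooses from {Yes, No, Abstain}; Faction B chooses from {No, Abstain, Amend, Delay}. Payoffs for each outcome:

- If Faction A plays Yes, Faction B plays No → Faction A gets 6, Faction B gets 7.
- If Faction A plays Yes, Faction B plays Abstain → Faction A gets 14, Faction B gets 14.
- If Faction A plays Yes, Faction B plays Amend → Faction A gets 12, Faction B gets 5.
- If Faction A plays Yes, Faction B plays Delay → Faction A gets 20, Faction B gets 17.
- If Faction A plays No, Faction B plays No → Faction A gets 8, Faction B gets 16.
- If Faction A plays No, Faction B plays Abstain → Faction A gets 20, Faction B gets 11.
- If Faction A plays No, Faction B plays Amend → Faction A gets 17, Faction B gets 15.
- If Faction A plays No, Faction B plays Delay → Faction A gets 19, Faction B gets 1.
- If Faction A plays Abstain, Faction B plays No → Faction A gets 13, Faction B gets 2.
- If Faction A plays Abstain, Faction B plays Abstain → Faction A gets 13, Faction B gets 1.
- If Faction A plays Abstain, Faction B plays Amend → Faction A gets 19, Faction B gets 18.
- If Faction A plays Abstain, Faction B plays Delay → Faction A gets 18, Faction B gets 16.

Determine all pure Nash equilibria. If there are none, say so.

Pure-strategy Nash equilibria: (Yes, Delay) and (Abstain, Amend)

For each strategy profile, look for a profitable unilateral deviation.
(Yes, No): Faction A can switch to No (6 → 8). Not NE.
(Yes, Abstain): Faction A can switch to No (14 → 20). Not NE.
(Yes, Amend): Faction A can switch to No (12 → 17). Not NE.
(Yes, Delay): Faction A gets 20, best alternative 19; Faction B gets 17, best alternative 14. No profitable deviation — NE.
(No, No): Faction A can switch to Abstain (8 → 13). Not NE.
(No, Abstain): Faction B can switch to No (11 → 16). Not NE.
(No, Amend): Faction A can switch to Abstain (17 → 19). Not NE.
(No, Delay): Faction A can switch to Yes (19 → 20). Not NE.
(Abstain, No): Faction B can switch to Amend (2 → 18). Not NE.
(Abstain, Abstain): Faction A can switch to Yes (13 → 14). Not NE.
(Abstain, Amend): Faction A gets 19, best alternative 17; Faction B gets 18, best alternative 16. No profitable deviation — NE.
(Abstain, Delay): Faction A can switch to Yes (18 → 20). Not NE.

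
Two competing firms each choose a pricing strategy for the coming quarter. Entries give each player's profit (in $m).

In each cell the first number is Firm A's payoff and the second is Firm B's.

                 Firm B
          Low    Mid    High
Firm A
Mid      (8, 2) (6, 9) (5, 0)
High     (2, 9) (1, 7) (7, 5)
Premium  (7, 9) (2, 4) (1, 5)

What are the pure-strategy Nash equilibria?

Pure NE: (Mid, Mid)

Mark each player's best response to every combination of opponents' strategies; a profile where every player is best-responding is a pure Nash equilibrium.
Firm A against Low: payoffs 8, 2, 7 → best response Mid.
Firm A against Mid: payoffs 6, 1, 2 → best response Mid.
Firm A against High: payoffs 5, 7, 1 → best response High.
Firm B against Mid: payoffs 2, 9, 0 → best response Mid.
Firm B against High: payoffs 9, 7, 5 → best response Low.
Firm B against Premium: payoffs 9, 4, 5 → best response Low.
Mutual best responses: (Mid, Mid).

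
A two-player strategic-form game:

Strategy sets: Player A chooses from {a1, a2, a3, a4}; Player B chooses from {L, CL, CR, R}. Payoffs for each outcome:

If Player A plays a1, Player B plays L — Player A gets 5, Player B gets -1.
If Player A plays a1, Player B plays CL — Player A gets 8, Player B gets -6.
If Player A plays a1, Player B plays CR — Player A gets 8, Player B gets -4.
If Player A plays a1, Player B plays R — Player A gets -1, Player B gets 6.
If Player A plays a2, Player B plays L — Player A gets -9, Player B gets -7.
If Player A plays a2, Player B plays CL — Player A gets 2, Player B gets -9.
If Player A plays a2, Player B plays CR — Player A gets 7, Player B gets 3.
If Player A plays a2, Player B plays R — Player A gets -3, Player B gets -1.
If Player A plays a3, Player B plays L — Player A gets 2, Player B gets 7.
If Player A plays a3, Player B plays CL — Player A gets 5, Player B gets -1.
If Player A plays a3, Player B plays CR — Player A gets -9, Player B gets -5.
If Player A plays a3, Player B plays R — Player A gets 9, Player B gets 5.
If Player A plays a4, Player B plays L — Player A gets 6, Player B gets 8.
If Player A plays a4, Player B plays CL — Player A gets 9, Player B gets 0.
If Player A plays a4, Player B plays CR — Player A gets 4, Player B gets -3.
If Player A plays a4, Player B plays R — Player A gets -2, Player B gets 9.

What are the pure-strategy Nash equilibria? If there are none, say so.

(a1, L): Player A can switch to a4 (5 → 6). Not NE.
(a1, CL): Player A can switch to a4 (8 → 9). Not NE.
(a1, CR): Player B can switch to L (-4 → -1). Not NE.
(a1, R): Player A can switch to a3 (-1 → 9). Not NE.
(a2, L): Player A can switch to a1 (-9 → 5). Not NE.
(a2, CL): Player A can switch to a1 (2 → 8). Not NE.
(a2, CR): Player A can switch to a1 (7 → 8). Not NE.
(a2, R): Player A can switch to a1 (-3 → -1). Not NE.
(The remaining 8 profiles each have a profitable deviation by the same check.)

No pure-strategy Nash equilibrium.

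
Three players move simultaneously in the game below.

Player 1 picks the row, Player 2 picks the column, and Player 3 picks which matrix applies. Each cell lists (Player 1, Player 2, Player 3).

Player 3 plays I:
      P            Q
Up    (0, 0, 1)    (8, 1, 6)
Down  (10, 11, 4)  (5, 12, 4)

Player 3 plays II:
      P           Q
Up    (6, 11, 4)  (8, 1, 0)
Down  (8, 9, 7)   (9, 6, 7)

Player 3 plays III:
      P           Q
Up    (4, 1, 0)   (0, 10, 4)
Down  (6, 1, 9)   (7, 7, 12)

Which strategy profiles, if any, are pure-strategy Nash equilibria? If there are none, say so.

Pure-strategy Nash equilibria: (Up, Q, I) and (Down, Q, III)

Check each profile: it is a Nash equilibrium iff no player can strictly gain by switching unilaterally.
(Up, P, I): Player 1 can switch to Down (0 → 10). Not NE.
(Up, P, II): Player 1 can switch to Down (6 → 8). Not NE.
(Up, P, III): Player 1 can switch to Down (4 → 6). Not NE.
(Up, Q, I): Player 1 gets 8, best alternative 5; Player 2 gets 1, best alternative 0; Player 3 gets 6, best alternative 4. No profitable deviation — NE.
(Up, Q, II): Player 1 can switch to Down (8 → 9). Not NE.
(Up, Q, III): Player 1 can switch to Down (0 → 7). Not NE.
(Down, P, I): Player 2 can switch to Q (11 → 12). Not NE.
(Down, P, II): Player 3 can switch to III (7 → 9). Not NE.
(Down, P, III): Player 2 can switch to Q (1 → 7). Not NE.
(Down, Q, I): Player 1 can switch to Up (5 → 8). Not NE.
(Down, Q, II): Player 2 can switch to P (6 → 9). Not NE.
(Down, Q, III): Player 1 gets 7, best alternative 0; Player 2 gets 7, best alternative 1; Player 3 gets 12, best alternative 7. No profitable deviation — NE.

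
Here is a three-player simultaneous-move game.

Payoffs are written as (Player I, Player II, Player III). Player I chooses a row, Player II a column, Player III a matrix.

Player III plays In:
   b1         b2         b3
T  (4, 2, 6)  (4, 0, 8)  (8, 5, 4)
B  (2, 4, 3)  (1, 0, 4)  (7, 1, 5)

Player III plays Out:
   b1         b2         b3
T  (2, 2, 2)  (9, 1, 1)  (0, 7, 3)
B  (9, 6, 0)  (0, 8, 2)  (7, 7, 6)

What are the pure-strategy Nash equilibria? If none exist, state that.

Check each profile: it is a Nash equilibrium iff no player can strictly gain by switching unilaterally.
(T, b1, In): Player II can switch to b3 (2 → 5). Not NE.
(T, b1, Out): Player I can switch to B (2 → 9). Not NE.
(T, b2, In): Player II can switch to b1 (0 → 2). Not NE.
(T, b2, Out): Player II can switch to b1 (1 → 2). Not NE.
(T, b3, In): Player I gets 8, best alternative 7; Player II gets 5, best alternative 2; Player III gets 4, best alternative 3. No profitable deviation — NE.
(T, b3, Out): Player I can switch to B (0 → 7). Not NE.
(B, b1, In): Player I can switch to T (2 → 4). Not NE.
(B, b1, Out): Player II can switch to b2 (6 → 8). Not NE.
(B, b2, In): Player I can switch to T (1 → 4). Not NE.
(B, b2, Out): Player I can switch to T (0 → 9). Not NE.
(B, b3, In): Player I can switch to T (7 → 8). Not NE.
(B, b3, Out): Player II can switch to b2 (7 → 8). Not NE.

Pure NE: (T, b3, In)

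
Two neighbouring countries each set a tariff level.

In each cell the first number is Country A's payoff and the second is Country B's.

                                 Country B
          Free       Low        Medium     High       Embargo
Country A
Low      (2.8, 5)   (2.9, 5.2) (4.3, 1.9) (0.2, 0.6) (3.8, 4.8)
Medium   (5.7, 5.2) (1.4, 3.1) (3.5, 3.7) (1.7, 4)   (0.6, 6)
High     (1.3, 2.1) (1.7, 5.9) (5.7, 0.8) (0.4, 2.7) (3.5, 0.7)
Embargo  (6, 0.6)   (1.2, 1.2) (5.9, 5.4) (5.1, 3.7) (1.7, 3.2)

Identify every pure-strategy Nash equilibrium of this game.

The pure Nash equilibria are (Low, Low); (Embargo, Medium).

Country A against Free: payoffs 2.8, 5.7, 1.3, 6 → best response Embargo.
Country A against Low: payoffs 2.9, 1.4, 1.7, 1.2 → best response Low.
Country A against Medium: payoffs 4.3, 3.5, 5.7, 5.9 → best response Embargo.
Country A against High: payoffs 0.2, 1.7, 0.4, 5.1 → best response Embargo.
Country A against Embargo: payoffs 3.8, 0.6, 3.5, 1.7 → best response Low.
Country B against Low: payoffs 5, 5.2, 1.9, 0.6, 4.8 → best response Low.
Country B against Medium: payoffs 5.2, 3.1, 3.7, 4, 6 → best response Embargo.
Country B against High: payoffs 2.1, 5.9, 0.8, 2.7, 0.7 → best response Low.
Country B against Embargo: payoffs 0.6, 1.2, 5.4, 3.7, 3.2 → best response Medium.
Mutual best responses: (Low, Low); (Embargo, Medium).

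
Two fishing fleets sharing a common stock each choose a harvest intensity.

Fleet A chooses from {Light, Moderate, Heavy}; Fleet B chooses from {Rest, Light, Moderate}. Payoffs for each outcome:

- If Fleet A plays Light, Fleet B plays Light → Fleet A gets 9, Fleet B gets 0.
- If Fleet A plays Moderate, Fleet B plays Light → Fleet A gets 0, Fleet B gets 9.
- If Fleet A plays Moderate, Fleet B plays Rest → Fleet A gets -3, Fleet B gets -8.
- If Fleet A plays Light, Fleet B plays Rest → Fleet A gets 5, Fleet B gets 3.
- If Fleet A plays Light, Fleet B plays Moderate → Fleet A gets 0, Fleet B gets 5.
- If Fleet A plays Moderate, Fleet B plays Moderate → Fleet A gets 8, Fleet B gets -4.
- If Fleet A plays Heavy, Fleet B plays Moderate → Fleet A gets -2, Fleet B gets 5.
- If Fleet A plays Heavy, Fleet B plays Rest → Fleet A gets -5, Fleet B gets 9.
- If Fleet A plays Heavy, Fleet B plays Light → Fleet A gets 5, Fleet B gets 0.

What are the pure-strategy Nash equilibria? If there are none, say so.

There is no pure-strategy Nash equilibrium.

Fleet A against Rest: payoffs 5, -3, -5 → best response Light.
Fleet A against Light: payoffs 9, 0, 5 → best response Light.
Fleet A against Moderate: payoffs 0, 8, -2 → best response Moderate.
Fleet B against Light: payoffs 3, 0, 5 → best response Moderate.
Fleet B against Moderate: payoffs -8, 9, -4 → best response Light.
Fleet B against Heavy: payoffs 9, 0, 5 → best response Rest.
No profile is a mutual best response for all players.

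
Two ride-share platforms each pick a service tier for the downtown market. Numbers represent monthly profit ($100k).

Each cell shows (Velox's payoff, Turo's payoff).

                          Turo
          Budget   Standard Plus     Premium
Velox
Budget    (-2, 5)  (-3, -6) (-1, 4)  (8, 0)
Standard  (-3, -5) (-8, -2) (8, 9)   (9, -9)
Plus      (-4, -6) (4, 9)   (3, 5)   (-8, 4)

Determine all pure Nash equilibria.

Pure-strategy Nash equilibria: (Budget, Budget); (Standard, Plus); (Plus, Standard)

Velox against Budget: payoffs -2, -3, -4 → best response Budget.
Velox against Standard: payoffs -3, -8, 4 → best response Plus.
Velox against Plus: payoffs -1, 8, 3 → best response Standard.
Velox against Premium: payoffs 8, 9, -8 → best response Standard.
Turo against Budget: payoffs 5, -6, 4, 0 → best response Budget.
Turo against Standard: payoffs -5, -2, 9, -9 → best response Plus.
Turo against Plus: payoffs -6, 9, 5, 4 → best response Standard.
Mutual best responses: (Budget, Budget); (Standard, Plus); (Plus, Standard).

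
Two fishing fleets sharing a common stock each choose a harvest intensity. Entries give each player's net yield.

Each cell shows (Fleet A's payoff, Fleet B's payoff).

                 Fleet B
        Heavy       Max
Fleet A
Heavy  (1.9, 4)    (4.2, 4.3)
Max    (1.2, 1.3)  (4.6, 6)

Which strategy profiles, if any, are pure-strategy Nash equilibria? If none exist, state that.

The unique pure-strategy Nash equilibrium is (Max, Max).

Fleet A against Heavy: payoffs 1.9, 1.2 → best response Heavy.
Fleet A against Max: payoffs 4.2, 4.6 → best response Max.
Fleet B against Heavy: payoffs 4, 4.3 → best response Max.
Fleet B against Max: payoffs 1.3, 6 → best response Max.
Mutual best responses: (Max, Max).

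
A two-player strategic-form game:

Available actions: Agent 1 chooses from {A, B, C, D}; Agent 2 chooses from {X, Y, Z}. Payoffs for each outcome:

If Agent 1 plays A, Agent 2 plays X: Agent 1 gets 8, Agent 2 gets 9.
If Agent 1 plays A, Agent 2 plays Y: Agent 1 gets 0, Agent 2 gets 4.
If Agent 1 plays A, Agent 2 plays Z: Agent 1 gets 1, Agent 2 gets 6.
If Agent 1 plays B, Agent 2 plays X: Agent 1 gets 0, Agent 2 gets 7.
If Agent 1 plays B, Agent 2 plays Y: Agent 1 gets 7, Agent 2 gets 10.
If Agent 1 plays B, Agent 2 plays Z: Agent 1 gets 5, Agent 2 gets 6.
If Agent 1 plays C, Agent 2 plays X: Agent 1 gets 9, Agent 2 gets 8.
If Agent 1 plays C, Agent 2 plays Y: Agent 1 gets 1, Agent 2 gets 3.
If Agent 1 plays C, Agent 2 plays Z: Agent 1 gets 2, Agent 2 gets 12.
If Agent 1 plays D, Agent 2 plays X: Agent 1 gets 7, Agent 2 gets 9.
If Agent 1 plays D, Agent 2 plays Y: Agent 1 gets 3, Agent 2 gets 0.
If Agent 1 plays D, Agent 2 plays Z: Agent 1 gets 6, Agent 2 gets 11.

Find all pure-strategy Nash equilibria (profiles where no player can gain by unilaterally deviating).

For each strategy profile, look for a profitable unilateral deviation.
(A, X): Agent 1 can switch to C (8 → 9). Not NE.
(A, Y): Agent 1 can switch to B (0 → 7). Not NE.
(A, Z): Agent 1 can switch to B (1 → 5). Not NE.
(B, X): Agent 1 can switch to A (0 → 8). Not NE.
(B, Y): Agent 1 gets 7, best alternative 3; Agent 2 gets 10, best alternative 7. No profitable deviation — NE.
(B, Z): Agent 1 can switch to D (5 → 6). Not NE.
(C, X): Agent 2 can switch to Z (8 → 12). Not NE.
(C, Y): Agent 1 can switch to B (1 → 7). Not NE.
(C, Z): Agent 1 can switch to B (2 → 5). Not NE.
(D, Z): Agent 1 gets 6, best alternative 5; Agent 2 gets 11, best alternative 9. No profitable deviation — NE.
(The remaining 2 profiles each have a profitable deviation by the same check.)

The pure Nash equilibria are (B, Y) and (D, Z).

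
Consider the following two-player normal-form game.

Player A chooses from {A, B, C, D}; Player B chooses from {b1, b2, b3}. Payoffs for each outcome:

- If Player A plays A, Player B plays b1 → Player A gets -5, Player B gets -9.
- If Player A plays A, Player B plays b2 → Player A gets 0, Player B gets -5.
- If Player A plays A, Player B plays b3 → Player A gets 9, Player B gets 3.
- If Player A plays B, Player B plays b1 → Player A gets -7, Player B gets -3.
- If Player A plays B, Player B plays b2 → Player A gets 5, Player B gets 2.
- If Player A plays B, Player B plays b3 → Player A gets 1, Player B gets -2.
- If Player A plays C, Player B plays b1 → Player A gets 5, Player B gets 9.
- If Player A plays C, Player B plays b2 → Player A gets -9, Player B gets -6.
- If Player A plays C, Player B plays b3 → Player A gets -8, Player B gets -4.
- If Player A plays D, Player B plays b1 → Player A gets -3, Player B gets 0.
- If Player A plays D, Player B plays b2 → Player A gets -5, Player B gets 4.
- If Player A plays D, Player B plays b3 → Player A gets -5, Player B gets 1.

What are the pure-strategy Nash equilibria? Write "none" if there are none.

Player A against b1: payoffs -5, -7, 5, -3 → best response C.
Player A against b2: payoffs 0, 5, -9, -5 → best response B.
Player A against b3: payoffs 9, 1, -8, -5 → best response A.
Player B against A: payoffs -9, -5, 3 → best response b3.
Player B against B: payoffs -3, 2, -2 → best response b2.
Player B against C: payoffs 9, -6, -4 → best response b1.
Player B against D: payoffs 0, 4, 1 → best response b2.
Mutual best responses: (A, b3); (B, b2); (C, b1).

(A, b3), (B, b2), (C, b1)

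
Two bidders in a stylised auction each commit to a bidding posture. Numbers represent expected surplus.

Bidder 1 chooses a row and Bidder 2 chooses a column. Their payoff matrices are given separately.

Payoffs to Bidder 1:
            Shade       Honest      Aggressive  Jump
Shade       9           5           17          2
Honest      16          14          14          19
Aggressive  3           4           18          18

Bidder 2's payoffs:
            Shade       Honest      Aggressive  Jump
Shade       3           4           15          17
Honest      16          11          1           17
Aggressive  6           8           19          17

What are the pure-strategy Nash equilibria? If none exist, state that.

Pure-strategy Nash equilibria: (Honest, Jump); (Aggressive, Aggressive)

For each player, find the best response to each opponent profile; mutual best responses are the pure NE.
Bidder 1 against Shade: payoffs 9, 16, 3 → best response Honest.
Bidder 1 against Honest: payoffs 5, 14, 4 → best response Honest.
Bidder 1 against Aggressive: payoffs 17, 14, 18 → best response Aggressive.
Bidder 1 against Jump: payoffs 2, 19, 18 → best response Honest.
Bidder 2 against Shade: payoffs 3, 4, 15, 17 → best response Jump.
Bidder 2 against Honest: payoffs 16, 11, 1, 17 → best response Jump.
Bidder 2 against Aggressive: payoffs 6, 8, 19, 17 → best response Aggressive.
Mutual best responses: (Honest, Jump); (Aggressive, Aggressive).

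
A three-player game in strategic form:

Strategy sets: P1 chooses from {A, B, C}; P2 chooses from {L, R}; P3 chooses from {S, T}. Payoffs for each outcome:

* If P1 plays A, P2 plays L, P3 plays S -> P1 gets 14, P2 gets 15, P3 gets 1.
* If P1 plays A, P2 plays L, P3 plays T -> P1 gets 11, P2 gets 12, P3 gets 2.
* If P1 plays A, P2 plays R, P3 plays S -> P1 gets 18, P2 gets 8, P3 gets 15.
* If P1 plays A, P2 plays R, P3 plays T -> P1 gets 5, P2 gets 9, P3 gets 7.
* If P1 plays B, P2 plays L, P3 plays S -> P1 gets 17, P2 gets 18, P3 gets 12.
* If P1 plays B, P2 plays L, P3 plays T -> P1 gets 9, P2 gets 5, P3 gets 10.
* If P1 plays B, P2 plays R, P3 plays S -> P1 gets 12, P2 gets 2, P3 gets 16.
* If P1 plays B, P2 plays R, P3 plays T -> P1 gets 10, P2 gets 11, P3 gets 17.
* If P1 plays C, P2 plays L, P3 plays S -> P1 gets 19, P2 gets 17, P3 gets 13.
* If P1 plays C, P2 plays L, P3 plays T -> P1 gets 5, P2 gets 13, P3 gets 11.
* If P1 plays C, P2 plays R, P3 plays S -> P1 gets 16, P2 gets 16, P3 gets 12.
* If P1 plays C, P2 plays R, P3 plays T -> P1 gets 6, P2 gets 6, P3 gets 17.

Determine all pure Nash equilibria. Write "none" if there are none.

(A, L, S): P1 can switch to B (14 → 17). Not NE.
(A, L, T): P1 gets 11, best alternative 9; P2 gets 12, best alternative 9; P3 gets 2, best alternative 1. No profitable deviation — NE.
(A, R, S): P2 can switch to L (8 → 15). Not NE.
(A, R, T): P1 can switch to B (5 → 10). Not NE.
(B, L, S): P1 can switch to C (17 → 19). Not NE.
(B, L, T): P1 can switch to A (9 → 11). Not NE.
(B, R, S): P1 can switch to A (12 → 18). Not NE.
(B, R, T): P1 gets 10, best alternative 6; P2 gets 11, best alternative 5; P3 gets 17, best alternative 16. No profitable deviation — NE.
(C, L, S): P1 gets 19, best alternative 17; P2 gets 17, best alternative 16; P3 gets 13, best alternative 11. No profitable deviation — NE.
(The remaining 3 profiles each have a profitable deviation by the same check.)

(A, L, T) and (B, R, T) and (C, L, S)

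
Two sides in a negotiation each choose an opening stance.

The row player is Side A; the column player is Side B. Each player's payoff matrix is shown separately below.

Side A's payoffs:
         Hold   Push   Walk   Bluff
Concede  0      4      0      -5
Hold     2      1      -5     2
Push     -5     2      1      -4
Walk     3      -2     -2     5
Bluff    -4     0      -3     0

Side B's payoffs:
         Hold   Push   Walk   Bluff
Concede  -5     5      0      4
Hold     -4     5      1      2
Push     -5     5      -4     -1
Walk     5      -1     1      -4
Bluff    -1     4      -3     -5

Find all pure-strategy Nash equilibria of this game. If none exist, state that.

(Concede, Push); (Walk, Hold)

Side A against Hold: payoffs 0, 2, -5, 3, -4 → best response Walk.
Side A against Push: payoffs 4, 1, 2, -2, 0 → best response Concede.
Side A against Walk: payoffs 0, -5, 1, -2, -3 → best response Push.
Side A against Bluff: payoffs -5, 2, -4, 5, 0 → best response Walk.
Side B against Concede: payoffs -5, 5, 0, 4 → best response Push.
Side B against Hold: payoffs -4, 5, 1, 2 → best response Push.
Side B against Push: payoffs -5, 5, -4, -1 → best response Push.
Side B against Walk: payoffs 5, -1, 1, -4 → best response Hold.
Side B against Bluff: payoffs -1, 4, -3, -5 → best response Push.
Mutual best responses: (Concede, Push); (Walk, Hold).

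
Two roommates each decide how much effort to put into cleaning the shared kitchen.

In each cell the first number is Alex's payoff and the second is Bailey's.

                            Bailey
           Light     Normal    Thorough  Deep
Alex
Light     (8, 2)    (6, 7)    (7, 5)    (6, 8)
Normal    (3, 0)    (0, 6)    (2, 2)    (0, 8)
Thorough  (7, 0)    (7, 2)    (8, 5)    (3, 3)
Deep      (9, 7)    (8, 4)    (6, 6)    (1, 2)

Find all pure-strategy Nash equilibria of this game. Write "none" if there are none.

(Light, Deep), (Thorough, Thorough), (Deep, Light)

For each strategy profile, look for a profitable unilateral deviation.
(Light, Light): Alex can switch to Deep (8 → 9). Not NE.
(Light, Normal): Alex can switch to Thorough (6 → 7). Not NE.
(Light, Thorough): Alex can switch to Thorough (7 → 8). Not NE.
(Light, Deep): Alex gets 6, best alternative 3; Bailey gets 8, best alternative 7. No profitable deviation — NE.
(Normal, Light): Alex can switch to Light (3 → 8). Not NE.
(Normal, Normal): Alex can switch to Light (0 → 6). Not NE.
(Normal, Thorough): Alex can switch to Light (2 → 7). Not NE.
(Normal, Deep): Alex can switch to Light (0 → 6). Not NE.
(Thorough, Light): Alex can switch to Light (7 → 8). Not NE.
(Thorough, Normal): Alex can switch to Deep (7 → 8). Not NE.
(Thorough, Thorough): Alex gets 8, best alternative 7; Bailey gets 5, best alternative 3. No profitable deviation — NE.
(Thorough, Deep): Alex can switch to Light (3 → 6). Not NE.
(Deep, Light): Alex gets 9, best alternative 8; Bailey gets 7, best alternative 6. No profitable deviation — NE.
(Deep, Normal): Bailey can switch to Light (4 → 7). Not NE.
(Deep, Thorough): Alex can switch to Light (6 → 7). Not NE.
(The remaining 1 profile has a profitable deviation by the same check.)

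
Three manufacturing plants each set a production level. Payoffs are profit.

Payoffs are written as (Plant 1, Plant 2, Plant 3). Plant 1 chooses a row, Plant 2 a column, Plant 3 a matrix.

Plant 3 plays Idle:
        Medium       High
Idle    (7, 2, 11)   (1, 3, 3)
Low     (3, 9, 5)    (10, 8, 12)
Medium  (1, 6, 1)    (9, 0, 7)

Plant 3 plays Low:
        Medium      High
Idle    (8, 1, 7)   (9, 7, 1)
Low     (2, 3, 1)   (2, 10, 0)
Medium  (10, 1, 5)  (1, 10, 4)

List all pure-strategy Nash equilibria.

Plant 1 against (Medium, Idle): payoffs 7, 3, 1 → best response Idle.
Plant 1 against (Medium, Low): payoffs 8, 2, 10 → best response Medium.
Plant 1 against (High, Idle): payoffs 1, 10, 9 → best response Low.
Plant 1 against (High, Low): payoffs 9, 2, 1 → best response Idle.
Plant 2 against (Idle, Idle): payoffs 2, 3 → best response High.
Plant 2 against (Idle, Low): payoffs 1, 7 → best response High.
Plant 2 against (Low, Idle): payoffs 9, 8 → best response Medium.
Plant 2 against (Low, Low): payoffs 3, 10 → best response High.
Plant 2 against (Medium, Idle): payoffs 6, 0 → best response Medium.
Plant 2 against (Medium, Low): payoffs 1, 10 → best response High.
Plant 3 against (Idle, Medium): payoffs 11, 7 → best response Idle.
Plant 3 against (Idle, High): payoffs 3, 1 → best response Idle.
Plant 3 against (Low, Medium): payoffs 5, 1 → best response Idle.
Plant 3 against (Low, High): payoffs 12, 0 → best response Idle.
Plant 3 against (Medium, Medium): payoffs 1, 5 → best response Low.
Plant 3 against (Medium, High): payoffs 7, 4 → best response Idle.
No profile is a mutual best response for all players.

none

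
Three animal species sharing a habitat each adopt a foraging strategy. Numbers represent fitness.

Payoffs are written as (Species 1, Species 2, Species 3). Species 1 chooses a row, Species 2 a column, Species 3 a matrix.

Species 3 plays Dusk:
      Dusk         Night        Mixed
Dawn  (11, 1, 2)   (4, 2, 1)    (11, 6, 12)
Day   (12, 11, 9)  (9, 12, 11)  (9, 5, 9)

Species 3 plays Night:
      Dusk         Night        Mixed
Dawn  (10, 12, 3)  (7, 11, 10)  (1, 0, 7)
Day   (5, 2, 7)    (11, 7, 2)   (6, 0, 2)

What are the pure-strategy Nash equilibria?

Species 1 against (Dusk, Dusk): payoffs 11, 12 → best response Day.
Species 1 against (Dusk, Night): payoffs 10, 5 → best response Dawn.
Species 1 against (Night, Dusk): payoffs 4, 9 → best response Day.
Species 1 against (Night, Night): payoffs 7, 11 → best response Day.
Species 1 against (Mixed, Dusk): payoffs 11, 9 → best response Dawn.
Species 1 against (Mixed, Night): payoffs 1, 6 → best response Day.
Species 2 against (Dawn, Dusk): payoffs 1, 2, 6 → best response Mixed.
Species 2 against (Dawn, Night): payoffs 12, 11, 0 → best response Dusk.
Species 2 against (Day, Dusk): payoffs 11, 12, 5 → best response Night.
Species 2 against (Day, Night): payoffs 2, 7, 0 → best response Night.
Species 3 against (Dawn, Dusk): payoffs 2, 3 → best response Night.
Species 3 against (Dawn, Night): payoffs 1, 10 → best response Night.
Species 3 against (Dawn, Mixed): payoffs 12, 7 → best response Dusk.
Species 3 against (Day, Dusk): payoffs 9, 7 → best response Dusk.
Species 3 against (Day, Night): payoffs 11, 2 → best response Dusk.
Species 3 against (Day, Mixed): payoffs 9, 2 → best response Dusk.
Mutual best responses: (Dawn, Dusk, Night); (Dawn, Mixed, Dusk); (Day, Night, Dusk).

(Dawn, Dusk, Night); (Dawn, Mixed, Dusk); (Day, Night, Dusk)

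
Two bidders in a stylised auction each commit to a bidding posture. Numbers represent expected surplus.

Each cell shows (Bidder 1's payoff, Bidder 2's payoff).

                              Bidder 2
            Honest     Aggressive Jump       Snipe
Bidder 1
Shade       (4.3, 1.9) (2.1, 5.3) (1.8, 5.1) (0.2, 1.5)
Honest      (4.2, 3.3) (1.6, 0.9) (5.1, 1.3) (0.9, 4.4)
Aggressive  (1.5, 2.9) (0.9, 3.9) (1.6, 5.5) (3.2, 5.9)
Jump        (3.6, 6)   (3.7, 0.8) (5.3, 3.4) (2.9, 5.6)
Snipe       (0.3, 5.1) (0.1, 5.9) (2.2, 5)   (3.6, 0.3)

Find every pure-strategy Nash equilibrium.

Bidder 1 against Honest: payoffs 4.3, 4.2, 1.5, 3.6, 0.3 → best response Shade.
Bidder 1 against Aggressive: payoffs 2.1, 1.6, 0.9, 3.7, 0.1 → best response Jump.
Bidder 1 against Jump: payoffs 1.8, 5.1, 1.6, 5.3, 2.2 → best response Jump.
Bidder 1 against Snipe: payoffs 0.2, 0.9, 3.2, 2.9, 3.6 → best response Snipe.
Bidder 2 against Shade: payoffs 1.9, 5.3, 5.1, 1.5 → best response Aggressive.
Bidder 2 against Honest: payoffs 3.3, 0.9, 1.3, 4.4 → best response Snipe.
Bidder 2 against Aggressive: payoffs 2.9, 3.9, 5.5, 5.9 → best response Snipe.
Bidder 2 against Jump: payoffs 6, 0.8, 3.4, 5.6 → best response Honest.
Bidder 2 against Snipe: payoffs 5.1, 5.9, 5, 0.3 → best response Aggressive.
No profile is a mutual best response for all players.

There is no pure-strategy Nash equilibrium.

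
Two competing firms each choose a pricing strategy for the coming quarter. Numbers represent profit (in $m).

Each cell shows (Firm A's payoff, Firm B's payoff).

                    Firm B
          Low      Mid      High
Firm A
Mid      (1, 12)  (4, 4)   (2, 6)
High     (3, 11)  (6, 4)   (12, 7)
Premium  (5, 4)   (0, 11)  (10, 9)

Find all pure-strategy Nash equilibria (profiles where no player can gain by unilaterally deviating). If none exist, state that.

There is no pure-strategy Nash equilibrium.

(Mid, Low): Firm A can switch to High (1 → 3). Not NE.
(Mid, Mid): Firm A can switch to High (4 → 6). Not NE.
(Mid, High): Firm A can switch to High (2 → 12). Not NE.
(High, Low): Firm A can switch to Premium (3 → 5). Not NE.
(High, Mid): Firm B can switch to Low (4 → 11). Not NE.
(High, High): Firm B can switch to Low (7 → 11). Not NE.
(Premium, Low): Firm B can switch to Mid (4 → 11). Not NE.
(Premium, Mid): Firm A can switch to Mid (0 → 4). Not NE.
(The remaining 1 profile has a profitable deviation by the same check.)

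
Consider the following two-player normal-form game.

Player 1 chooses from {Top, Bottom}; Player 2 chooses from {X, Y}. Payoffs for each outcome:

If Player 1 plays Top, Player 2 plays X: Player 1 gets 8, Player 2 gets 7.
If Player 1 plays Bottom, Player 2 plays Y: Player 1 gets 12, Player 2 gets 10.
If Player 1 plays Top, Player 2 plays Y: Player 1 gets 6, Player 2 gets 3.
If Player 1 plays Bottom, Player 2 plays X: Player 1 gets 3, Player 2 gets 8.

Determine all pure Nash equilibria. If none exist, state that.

(Top, X); (Bottom, Y)

(Top, X): Player 1 gets 8, best alternative 3; Player 2 gets 7, best alternative 3. No profitable deviation — NE.
(Top, Y): Player 1 can switch to Bottom (6 → 12). Not NE.
(Bottom, X): Player 1 can switch to Top (3 → 8). Not NE.
(Bottom, Y): Player 1 gets 12, best alternative 6; Player 2 gets 10, best alternative 8. No profitable deviation — NE.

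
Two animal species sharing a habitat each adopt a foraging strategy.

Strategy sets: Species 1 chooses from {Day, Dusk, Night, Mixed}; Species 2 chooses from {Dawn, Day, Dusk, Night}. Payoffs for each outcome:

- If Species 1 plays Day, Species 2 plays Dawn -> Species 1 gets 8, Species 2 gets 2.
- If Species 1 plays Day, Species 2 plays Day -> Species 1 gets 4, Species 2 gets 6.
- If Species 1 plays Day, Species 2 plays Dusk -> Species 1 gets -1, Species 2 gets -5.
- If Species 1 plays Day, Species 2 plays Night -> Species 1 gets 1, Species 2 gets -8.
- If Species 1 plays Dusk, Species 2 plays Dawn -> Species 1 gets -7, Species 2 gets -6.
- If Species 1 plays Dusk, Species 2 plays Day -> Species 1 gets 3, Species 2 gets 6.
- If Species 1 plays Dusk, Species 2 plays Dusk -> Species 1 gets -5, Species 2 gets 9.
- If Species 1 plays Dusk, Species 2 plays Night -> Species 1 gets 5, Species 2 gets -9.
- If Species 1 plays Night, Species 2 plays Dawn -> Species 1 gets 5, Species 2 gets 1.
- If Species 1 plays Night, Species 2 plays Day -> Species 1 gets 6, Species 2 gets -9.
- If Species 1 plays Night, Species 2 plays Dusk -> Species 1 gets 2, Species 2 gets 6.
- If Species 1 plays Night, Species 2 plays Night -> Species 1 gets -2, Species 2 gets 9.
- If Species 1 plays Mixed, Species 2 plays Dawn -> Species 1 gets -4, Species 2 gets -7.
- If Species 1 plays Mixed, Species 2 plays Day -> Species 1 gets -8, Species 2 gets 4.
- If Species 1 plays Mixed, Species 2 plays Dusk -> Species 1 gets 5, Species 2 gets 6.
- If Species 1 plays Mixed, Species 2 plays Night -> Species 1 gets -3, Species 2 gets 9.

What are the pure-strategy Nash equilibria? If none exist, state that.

(Day, Dawn): Species 2 can switch to Day (2 → 6). Not NE.
(Day, Day): Species 1 can switch to Night (4 → 6). Not NE.
(Day, Dusk): Species 1 can switch to Night (-1 → 2). Not NE.
(Day, Night): Species 1 can switch to Dusk (1 → 5). Not NE.
(Dusk, Dawn): Species 1 can switch to Day (-7 → 8). Not NE.
(Dusk, Day): Species 1 can switch to Day (3 → 4). Not NE.
(The remaining 10 profiles each have a profitable deviation by the same check.)

No pure-strategy Nash equilibrium.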